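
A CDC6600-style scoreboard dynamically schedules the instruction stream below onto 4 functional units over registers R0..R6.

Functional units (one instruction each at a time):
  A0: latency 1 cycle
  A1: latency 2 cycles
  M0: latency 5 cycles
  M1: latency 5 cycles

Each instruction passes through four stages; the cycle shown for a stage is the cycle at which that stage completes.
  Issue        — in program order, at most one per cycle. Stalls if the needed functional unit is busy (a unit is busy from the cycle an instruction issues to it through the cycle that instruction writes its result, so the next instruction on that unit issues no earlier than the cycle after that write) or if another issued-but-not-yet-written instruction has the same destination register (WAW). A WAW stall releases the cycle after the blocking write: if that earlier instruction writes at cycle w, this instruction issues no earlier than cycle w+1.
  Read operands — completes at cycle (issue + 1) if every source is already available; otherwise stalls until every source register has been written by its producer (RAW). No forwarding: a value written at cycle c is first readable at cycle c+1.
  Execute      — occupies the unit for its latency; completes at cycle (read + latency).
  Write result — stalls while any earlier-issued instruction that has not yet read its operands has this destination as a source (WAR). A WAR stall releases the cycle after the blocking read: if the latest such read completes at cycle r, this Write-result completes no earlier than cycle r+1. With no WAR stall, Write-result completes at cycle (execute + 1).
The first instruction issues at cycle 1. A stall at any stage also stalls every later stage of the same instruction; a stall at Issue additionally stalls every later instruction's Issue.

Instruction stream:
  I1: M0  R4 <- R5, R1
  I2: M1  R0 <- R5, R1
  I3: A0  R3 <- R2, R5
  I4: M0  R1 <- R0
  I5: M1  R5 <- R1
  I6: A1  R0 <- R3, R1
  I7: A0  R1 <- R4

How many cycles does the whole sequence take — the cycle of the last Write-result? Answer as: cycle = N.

t=1  I1 issues→M0
t=2  I1 reads | I2 issues→M1
t=3  I2 reads | I3 issues→A0
t=4  I3 reads
t=5  I3 exec-done
t=6  I3 writes R3
t=7  I1 exec-done
t=8  I1 writes R4 | I2 exec-done
t=9  I2 writes R0 | I4 issues→M0
t=10  I4 reads | I5 issues→M1
t=11  I6 issues→A1
t=15  I4 exec-done
t=16  I4 writes R1
t=17  I5 reads | I6 reads | I7 issues→A0
t=18  I7 reads
t=19  I6 exec-done | I7 exec-done
t=20  I6 writes R0 | I7 writes R1
t=22  I5 exec-done
t=23  I5 writes R5

cycle = 23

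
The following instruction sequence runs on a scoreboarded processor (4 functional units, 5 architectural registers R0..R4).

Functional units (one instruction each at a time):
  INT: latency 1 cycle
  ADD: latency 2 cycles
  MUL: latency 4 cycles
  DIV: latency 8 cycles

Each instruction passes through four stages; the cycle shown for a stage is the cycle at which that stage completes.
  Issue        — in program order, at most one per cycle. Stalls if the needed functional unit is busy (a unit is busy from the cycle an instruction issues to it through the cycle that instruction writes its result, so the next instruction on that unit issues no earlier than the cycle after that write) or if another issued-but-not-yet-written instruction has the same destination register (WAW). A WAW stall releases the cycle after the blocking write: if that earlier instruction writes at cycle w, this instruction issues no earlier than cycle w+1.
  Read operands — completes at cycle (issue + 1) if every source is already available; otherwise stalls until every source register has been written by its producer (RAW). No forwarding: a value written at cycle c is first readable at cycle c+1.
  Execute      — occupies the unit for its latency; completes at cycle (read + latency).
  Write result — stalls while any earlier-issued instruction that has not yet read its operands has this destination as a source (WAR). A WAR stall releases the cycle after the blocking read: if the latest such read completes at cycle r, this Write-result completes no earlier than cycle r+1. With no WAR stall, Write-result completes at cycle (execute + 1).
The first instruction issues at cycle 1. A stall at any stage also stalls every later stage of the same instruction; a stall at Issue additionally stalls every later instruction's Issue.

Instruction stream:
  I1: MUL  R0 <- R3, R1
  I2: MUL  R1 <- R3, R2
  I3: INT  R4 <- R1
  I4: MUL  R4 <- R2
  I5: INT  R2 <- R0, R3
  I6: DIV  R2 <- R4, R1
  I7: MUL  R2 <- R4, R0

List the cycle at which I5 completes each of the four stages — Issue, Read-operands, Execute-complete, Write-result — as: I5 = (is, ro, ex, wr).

cycle 1: I1 dispatched to MUL
cycle 2: I1 operands ready
cycle 6: I1 complete
cycle 7: R0←I1
cycle 8: I2 dispatched to MUL
cycle 9: I2 operands ready; I3 dispatched to INT
cycle 13: I2 complete
cycle 14: R1←I2
cycle 15: I3 operands ready
cycle 16: I3 complete
cycle 17: R4←I3
cycle 18: I4 dispatched to MUL
cycle 19: I4 operands ready; I5 dispatched to INT
cycle 20: I5 operands ready
cycle 21: I5 complete
cycle 22: R2←I5
cycle 23: I4 complete; I6 dispatched to DIV
cycle 24: R4←I4
cycle 25: I6 operands ready
cycle 33: I6 complete
cycle 34: R2←I6
cycle 35: I7 dispatched to MUL
cycle 36: I7 operands ready
cycle 40: I7 complete
cycle 41: R2←I7

I5 = (19, 20, 21, 22)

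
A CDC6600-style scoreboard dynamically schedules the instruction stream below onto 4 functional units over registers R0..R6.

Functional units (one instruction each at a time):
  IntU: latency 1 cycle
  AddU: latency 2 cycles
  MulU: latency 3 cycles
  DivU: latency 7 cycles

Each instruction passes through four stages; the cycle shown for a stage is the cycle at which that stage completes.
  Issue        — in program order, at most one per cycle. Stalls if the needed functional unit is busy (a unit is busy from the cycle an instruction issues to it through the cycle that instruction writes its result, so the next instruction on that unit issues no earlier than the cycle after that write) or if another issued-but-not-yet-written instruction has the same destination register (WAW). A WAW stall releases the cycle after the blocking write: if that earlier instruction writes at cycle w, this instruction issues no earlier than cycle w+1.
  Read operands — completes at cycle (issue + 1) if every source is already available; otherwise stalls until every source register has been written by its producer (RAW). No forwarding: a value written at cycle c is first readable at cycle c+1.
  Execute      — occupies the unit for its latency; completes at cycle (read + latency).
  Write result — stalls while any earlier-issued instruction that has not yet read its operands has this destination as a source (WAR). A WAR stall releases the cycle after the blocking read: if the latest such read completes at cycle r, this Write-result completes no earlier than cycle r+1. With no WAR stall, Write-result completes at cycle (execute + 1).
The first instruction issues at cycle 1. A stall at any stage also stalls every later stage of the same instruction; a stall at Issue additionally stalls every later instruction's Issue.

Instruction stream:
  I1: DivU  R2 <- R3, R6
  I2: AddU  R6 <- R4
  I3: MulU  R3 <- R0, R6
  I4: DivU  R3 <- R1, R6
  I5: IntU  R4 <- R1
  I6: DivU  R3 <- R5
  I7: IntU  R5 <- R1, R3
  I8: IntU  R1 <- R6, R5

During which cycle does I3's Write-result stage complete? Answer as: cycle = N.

I1: IS=1 RO=2 EX=9 WR=10
I2: IS=2 RO=3 EX=5 WR=6
I3: IS=3 RO=7 EX=10 WR=11  [RAW R6: wait I2 write@6]
I4: IS=12 RO=13 EX=20 WR=21  [WAW R3: wait I3 write@11]
I5: IS=13 RO=14 EX=15 WR=16
I6: IS=22 RO=23 EX=30 WR=31  [struct: DivU busy until I4 writes@21]
I7: IS=23 RO=32 EX=33 WR=34  [RAW R3: wait I6 write@31]
I8: IS=35 RO=36 EX=37 WR=38  [struct: IntU busy until I7 writes@34]

cycle = 11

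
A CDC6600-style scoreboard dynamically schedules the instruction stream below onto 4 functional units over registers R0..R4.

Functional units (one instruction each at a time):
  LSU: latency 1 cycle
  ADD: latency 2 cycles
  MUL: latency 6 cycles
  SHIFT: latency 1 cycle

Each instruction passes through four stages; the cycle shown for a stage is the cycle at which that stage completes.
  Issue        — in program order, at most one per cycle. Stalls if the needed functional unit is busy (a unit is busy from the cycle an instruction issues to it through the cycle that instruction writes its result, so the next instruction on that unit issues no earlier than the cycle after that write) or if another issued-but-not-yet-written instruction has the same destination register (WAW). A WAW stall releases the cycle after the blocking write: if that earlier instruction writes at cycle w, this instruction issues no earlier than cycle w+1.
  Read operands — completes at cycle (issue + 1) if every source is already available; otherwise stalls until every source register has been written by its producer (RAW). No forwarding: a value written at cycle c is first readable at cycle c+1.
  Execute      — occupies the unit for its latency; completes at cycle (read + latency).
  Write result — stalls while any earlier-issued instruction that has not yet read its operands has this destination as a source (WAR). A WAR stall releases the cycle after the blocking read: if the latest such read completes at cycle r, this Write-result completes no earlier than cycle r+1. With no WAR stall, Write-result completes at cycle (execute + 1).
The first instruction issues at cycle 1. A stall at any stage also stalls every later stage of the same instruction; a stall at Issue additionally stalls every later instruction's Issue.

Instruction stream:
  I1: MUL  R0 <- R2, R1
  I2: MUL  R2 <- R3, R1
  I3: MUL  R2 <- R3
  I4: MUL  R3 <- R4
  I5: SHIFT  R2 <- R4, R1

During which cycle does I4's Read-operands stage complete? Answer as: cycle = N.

cycle = 29

cycle 1: I1 dispatched to MUL
cycle 2: I1 operands ready
cycle 8: I1 complete
cycle 9: R0←I1
cycle 10: I2 dispatched to MUL
cycle 11: I2 operands ready
cycle 17: I2 complete
cycle 18: R2←I2
cycle 19: I3 dispatched to MUL
cycle 20: I3 operands ready
cycle 26: I3 complete
cycle 27: R2←I3
cycle 28: I4 dispatched to MUL
cycle 29: I4 operands ready · I5 dispatched to SHIFT
cycle 30: I5 operands ready
cycle 31: I5 complete
cycle 32: R2←I5
cycle 35: I4 complete
cycle 36: R3←I4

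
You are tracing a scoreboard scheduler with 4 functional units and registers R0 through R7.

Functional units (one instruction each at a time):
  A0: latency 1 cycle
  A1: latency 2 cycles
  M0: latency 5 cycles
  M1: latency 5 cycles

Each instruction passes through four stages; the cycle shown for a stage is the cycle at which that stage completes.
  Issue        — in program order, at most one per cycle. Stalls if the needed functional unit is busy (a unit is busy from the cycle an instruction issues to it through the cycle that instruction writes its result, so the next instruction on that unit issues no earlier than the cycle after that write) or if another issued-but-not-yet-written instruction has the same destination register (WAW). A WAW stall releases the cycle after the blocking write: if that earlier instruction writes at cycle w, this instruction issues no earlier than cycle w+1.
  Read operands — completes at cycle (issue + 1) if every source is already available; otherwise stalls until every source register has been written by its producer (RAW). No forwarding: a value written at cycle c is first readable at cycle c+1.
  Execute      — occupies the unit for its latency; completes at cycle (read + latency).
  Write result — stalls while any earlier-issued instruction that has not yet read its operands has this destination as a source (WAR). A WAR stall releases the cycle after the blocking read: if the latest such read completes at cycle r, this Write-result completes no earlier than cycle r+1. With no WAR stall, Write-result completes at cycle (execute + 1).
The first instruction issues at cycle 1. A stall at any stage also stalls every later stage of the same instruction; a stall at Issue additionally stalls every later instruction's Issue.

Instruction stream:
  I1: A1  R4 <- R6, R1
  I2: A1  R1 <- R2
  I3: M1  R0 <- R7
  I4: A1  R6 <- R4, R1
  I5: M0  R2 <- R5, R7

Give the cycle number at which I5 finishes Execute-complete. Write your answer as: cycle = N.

cycle = 18

cycle 1: I1 dispatched to A1
cycle 2: I1 operands ready
cycle 4: I1 complete
cycle 5: R4←I1
cycle 6: I2 dispatched to A1
cycle 7: I2 operands ready; I3 dispatched to M1
cycle 8: I3 operands ready
cycle 9: I2 complete
cycle 10: R1←I2
cycle 11: I4 dispatched to A1
cycle 12: I4 operands ready; I5 dispatched to M0
cycle 13: I3 complete; I5 operands ready
cycle 14: R0←I3; I4 complete
cycle 15: R6←I4
cycle 18: I5 complete
cycle 19: R2←I5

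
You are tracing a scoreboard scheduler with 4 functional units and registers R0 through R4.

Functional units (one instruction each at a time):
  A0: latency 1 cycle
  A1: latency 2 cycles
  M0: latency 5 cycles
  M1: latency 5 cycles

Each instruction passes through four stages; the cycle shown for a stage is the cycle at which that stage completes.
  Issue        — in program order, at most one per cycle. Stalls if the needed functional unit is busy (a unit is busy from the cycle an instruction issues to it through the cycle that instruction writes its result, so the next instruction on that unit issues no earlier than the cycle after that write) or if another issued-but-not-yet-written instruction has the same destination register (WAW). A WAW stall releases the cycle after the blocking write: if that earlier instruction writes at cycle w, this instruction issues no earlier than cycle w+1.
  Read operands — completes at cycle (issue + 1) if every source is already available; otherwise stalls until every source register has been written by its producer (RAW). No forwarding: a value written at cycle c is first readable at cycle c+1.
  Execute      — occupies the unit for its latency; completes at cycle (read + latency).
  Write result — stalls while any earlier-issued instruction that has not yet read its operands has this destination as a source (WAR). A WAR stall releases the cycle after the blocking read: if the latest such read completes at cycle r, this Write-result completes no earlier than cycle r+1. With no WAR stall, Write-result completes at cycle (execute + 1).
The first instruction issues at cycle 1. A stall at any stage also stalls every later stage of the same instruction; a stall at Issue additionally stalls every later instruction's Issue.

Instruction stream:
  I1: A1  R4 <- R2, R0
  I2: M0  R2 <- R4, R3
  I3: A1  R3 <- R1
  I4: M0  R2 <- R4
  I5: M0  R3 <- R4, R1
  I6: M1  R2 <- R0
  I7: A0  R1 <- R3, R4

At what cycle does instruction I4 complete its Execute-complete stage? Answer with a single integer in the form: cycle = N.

cycle = 19

t=1  I1 dispatched to A1
t=2  I1 operands ready; I2 dispatched to M0
t=4  I1 complete
t=5  R4←I1
t=6  I2 operands ready; I3 dispatched to A1
t=7  I3 operands ready
t=9  I3 complete
t=10  R3←I3
t=11  I2 complete
t=12  R2←I2
t=13  I4 dispatched to M0
t=14  I4 operands ready
t=19  I4 complete
t=20  R2←I4
t=21  I5 dispatched to M0
t=22  I5 operands ready; I6 dispatched to M1
t=23  I6 operands ready; I7 dispatched to A0
t=27  I5 complete
t=28  R3←I5; I6 complete
t=29  R2←I6; I7 operands ready
t=30  I7 complete
t=31  R1←I7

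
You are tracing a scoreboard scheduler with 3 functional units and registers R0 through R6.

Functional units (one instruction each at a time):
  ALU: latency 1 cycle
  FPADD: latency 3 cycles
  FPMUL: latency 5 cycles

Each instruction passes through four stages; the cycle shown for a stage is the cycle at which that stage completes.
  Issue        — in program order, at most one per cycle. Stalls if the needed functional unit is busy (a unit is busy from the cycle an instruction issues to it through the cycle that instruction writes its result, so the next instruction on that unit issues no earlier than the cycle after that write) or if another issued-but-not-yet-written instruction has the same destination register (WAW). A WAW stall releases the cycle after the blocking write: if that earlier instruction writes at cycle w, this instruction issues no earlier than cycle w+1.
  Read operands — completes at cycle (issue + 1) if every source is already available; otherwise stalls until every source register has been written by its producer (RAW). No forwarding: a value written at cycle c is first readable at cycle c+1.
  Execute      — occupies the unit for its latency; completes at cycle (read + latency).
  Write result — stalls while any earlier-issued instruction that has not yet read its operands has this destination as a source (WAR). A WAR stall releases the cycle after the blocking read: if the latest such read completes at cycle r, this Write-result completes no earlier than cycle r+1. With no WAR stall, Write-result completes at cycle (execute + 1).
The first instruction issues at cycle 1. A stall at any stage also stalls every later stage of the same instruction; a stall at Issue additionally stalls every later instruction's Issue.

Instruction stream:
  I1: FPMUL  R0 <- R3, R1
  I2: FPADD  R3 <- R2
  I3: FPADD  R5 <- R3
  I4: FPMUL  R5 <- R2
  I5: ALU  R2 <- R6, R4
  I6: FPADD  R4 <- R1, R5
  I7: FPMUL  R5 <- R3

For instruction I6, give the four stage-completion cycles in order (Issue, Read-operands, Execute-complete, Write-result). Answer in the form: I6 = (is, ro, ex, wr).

I6 = (16, 22, 25, 26)

I1 -> (1, 2, 7, 8)
I2 -> (2, 3, 6, 7)
I3 -> (8, 9, 12, 13)  // struct: FPADD busy until I2 writes@7
I4 -> (14, 15, 20, 21)  // WAW R5: wait I3 write@13
I5 -> (15, 16, 17, 18)
I6 -> (16, 22, 25, 26)  // RAW R5: wait I4 write@21
I7 -> (22, 23, 28, 29)  // struct: FPMUL busy until I4 writes@21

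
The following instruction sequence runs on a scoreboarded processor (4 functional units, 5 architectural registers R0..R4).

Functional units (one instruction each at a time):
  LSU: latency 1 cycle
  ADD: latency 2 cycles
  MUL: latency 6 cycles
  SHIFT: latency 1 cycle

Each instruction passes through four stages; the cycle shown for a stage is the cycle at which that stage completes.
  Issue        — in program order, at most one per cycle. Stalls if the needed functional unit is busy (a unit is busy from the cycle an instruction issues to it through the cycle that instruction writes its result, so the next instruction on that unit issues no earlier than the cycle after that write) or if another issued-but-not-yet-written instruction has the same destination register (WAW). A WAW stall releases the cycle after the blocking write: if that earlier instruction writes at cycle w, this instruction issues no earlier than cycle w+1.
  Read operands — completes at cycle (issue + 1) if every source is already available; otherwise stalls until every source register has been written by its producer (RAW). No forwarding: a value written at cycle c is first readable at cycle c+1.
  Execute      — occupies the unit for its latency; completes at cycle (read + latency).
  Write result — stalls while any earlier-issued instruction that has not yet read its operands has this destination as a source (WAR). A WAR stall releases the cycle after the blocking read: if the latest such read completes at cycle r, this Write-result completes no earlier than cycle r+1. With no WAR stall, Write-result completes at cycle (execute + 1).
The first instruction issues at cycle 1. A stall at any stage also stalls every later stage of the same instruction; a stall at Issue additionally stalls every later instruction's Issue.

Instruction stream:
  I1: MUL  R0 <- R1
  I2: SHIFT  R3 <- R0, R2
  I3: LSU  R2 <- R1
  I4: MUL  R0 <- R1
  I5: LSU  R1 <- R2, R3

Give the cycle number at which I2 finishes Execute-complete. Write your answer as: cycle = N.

cycle = 11

t=1  issue I1 (MUL)
t=2  I1 read-ops; issue I2 (SHIFT)
t=3  issue I3 (LSU)
t=4  I3 read-ops
t=5  I3 finished on LSU
t=8  I1 finished on MUL
t=9  I1→R0
t=10  I2 read-ops; issue I4 (MUL)
t=11  I2 finished on SHIFT; I3→R2; I4 read-ops
t=12  I2→R3; issue I5 (LSU)
t=13  I5 read-ops
t=14  I5 finished on LSU
t=15  I5→R1
t=17  I4 finished on MUL
t=18  I4→R0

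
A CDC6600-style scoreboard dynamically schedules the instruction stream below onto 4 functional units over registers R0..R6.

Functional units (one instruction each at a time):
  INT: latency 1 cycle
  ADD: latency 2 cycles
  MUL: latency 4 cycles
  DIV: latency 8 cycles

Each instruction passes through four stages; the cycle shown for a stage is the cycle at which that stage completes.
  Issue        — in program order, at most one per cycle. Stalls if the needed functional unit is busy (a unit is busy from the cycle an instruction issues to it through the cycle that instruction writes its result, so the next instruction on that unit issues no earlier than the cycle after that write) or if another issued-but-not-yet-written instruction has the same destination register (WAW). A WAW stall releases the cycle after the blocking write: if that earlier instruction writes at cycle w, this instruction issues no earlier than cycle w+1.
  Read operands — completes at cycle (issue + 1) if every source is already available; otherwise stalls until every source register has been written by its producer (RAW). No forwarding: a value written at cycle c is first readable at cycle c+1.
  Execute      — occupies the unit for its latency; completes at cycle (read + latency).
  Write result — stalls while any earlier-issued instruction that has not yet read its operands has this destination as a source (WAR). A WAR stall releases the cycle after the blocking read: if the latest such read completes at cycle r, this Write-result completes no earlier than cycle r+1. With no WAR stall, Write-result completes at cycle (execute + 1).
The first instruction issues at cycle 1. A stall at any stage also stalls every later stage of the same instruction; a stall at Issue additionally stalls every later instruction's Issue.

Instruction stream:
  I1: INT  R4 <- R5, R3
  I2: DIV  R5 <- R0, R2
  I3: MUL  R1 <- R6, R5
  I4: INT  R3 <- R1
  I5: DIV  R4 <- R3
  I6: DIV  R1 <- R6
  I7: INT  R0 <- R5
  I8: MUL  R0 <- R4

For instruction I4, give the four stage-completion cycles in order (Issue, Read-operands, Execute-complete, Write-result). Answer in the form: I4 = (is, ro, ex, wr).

I4 = (5, 19, 20, 21)

t=1  I1→INT
t=2  I1 RO; I2→DIV
t=3  I1 EX; I2 RO; I3→MUL
t=4  I1 WR R4
t=5  I4→INT
t=11  I2 EX
t=12  I2 WR R5
t=13  I3 RO; I5→DIV
t=17  I3 EX
t=18  I3 WR R1
t=19  I4 RO
t=20  I4 EX
t=21  I4 WR R3
t=22  I5 RO
t=30  I5 EX
t=31  I5 WR R4
t=32  I6→DIV
t=33  I6 RO; I7→INT
t=34  I7 RO
t=35  I7 EX
t=36  I7 WR R0
t=37  I8→MUL
t=38  I8 RO
t=41  I6 EX
t=42  I6 WR R1; I8 EX
t=43  I8 WR R0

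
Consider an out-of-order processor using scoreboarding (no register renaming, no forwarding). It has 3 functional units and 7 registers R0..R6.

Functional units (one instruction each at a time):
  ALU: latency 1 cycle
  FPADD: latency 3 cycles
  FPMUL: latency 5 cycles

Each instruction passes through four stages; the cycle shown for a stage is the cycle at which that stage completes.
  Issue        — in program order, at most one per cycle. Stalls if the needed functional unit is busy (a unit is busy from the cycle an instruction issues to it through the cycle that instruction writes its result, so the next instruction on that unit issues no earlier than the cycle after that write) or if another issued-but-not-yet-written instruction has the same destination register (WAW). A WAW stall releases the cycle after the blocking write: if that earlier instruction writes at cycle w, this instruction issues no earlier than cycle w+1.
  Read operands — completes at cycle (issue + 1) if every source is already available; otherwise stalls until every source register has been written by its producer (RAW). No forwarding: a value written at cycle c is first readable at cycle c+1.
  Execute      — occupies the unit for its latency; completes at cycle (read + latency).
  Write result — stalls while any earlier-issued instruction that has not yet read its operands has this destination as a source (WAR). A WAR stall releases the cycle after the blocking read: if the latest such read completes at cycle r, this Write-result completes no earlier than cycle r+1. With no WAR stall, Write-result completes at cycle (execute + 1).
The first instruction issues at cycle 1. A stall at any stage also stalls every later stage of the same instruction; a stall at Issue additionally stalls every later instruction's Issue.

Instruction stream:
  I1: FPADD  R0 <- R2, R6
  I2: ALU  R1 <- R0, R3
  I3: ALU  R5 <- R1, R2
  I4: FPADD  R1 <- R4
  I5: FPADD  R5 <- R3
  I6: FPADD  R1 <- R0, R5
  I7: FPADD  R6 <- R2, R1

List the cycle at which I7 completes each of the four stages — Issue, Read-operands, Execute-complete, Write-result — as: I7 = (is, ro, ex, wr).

[1] I1 issues→FPADD
[2] I1 reads | I2 issues→ALU
[5] I1 exec-done
[6] I1 writes R0
[7] I2 reads
[8] I2 exec-done
[9] I2 writes R1
[10] I3 issues→ALU
[11] I3 reads | I4 issues→FPADD
[12] I3 exec-done | I4 reads
[13] I3 writes R5
[15] I4 exec-done
[16] I4 writes R1
[17] I5 issues→FPADD
[18] I5 reads
[21] I5 exec-done
[22] I5 writes R5
[23] I6 issues→FPADD
[24] I6 reads
[27] I6 exec-done
[28] I6 writes R1
[29] I7 issues→FPADD
[30] I7 reads
[33] I7 exec-done
[34] I7 writes R6

I7 = (29, 30, 33, 34)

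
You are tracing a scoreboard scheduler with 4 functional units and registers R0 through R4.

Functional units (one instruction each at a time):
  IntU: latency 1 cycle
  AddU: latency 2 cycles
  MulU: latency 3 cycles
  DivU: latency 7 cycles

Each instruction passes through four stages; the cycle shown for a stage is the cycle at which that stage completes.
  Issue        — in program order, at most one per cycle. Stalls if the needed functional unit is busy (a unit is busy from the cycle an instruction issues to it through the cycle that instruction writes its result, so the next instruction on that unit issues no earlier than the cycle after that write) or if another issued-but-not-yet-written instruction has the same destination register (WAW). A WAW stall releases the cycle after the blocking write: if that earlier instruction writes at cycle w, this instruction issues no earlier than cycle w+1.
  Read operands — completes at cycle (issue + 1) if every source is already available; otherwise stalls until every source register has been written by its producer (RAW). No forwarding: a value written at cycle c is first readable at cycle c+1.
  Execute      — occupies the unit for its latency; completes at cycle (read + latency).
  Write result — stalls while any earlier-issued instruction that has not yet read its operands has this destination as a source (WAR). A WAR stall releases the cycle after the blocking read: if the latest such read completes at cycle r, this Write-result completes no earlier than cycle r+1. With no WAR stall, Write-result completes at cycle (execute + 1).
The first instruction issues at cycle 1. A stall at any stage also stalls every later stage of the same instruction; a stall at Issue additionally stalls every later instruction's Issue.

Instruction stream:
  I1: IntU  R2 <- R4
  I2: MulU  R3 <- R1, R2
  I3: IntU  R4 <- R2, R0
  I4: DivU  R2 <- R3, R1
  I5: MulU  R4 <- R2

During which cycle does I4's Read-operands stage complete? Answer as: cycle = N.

cycle = 10

t=1  issue I1 (IntU)
t=2  I1 read-ops; issue I2 (MulU)
t=3  I1 finished on IntU
t=4  I1→R2
t=5  I2 read-ops; issue I3 (IntU)
t=6  I3 read-ops; issue I4 (DivU)
t=7  I3 finished on IntU
t=8  I2 finished on MulU; I3→R4
t=9  I2→R3
t=10  I4 read-ops; issue I5 (MulU)
t=17  I4 finished on DivU
t=18  I4→R2
t=19  I5 read-ops
t=22  I5 finished on MulU
t=23  I5→R4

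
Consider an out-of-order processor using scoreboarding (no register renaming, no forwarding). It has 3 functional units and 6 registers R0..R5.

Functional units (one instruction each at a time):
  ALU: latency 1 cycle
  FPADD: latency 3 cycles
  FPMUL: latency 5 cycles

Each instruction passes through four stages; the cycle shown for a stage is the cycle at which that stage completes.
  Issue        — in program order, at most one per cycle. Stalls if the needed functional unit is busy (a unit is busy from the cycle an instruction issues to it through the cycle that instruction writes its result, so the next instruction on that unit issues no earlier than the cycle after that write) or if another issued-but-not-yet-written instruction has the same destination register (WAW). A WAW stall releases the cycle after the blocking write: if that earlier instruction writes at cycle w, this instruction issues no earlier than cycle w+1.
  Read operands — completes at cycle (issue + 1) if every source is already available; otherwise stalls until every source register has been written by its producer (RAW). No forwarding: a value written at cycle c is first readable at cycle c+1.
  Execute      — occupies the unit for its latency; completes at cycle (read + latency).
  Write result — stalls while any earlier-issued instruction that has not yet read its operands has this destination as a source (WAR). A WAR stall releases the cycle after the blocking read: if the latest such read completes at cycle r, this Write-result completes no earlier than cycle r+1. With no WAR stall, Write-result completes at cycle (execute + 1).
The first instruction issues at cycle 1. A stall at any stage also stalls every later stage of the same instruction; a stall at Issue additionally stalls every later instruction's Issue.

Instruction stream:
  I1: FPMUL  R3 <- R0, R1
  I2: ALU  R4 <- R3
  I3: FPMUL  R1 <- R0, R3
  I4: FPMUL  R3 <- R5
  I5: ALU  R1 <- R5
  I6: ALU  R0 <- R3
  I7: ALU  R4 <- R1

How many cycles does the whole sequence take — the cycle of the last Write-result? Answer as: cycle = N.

cycle = 31

[I1] 1/2/7/8
[I2] 2/9/10/11  (RAW R3: wait I1 write@8)
[I3] 9/10/15/16  (struct: FPMUL busy until I1 writes@8)
[I4] 17/18/23/24  (struct: FPMUL busy until I3 writes@16)
[I5] 18/19/20/21
[I6] 22/25/26/27  (struct: ALU busy until I5 writes@21; RAW R3: wait I4 write@24)
[I7] 28/29/30/31  (struct: ALU busy until I6 writes@27)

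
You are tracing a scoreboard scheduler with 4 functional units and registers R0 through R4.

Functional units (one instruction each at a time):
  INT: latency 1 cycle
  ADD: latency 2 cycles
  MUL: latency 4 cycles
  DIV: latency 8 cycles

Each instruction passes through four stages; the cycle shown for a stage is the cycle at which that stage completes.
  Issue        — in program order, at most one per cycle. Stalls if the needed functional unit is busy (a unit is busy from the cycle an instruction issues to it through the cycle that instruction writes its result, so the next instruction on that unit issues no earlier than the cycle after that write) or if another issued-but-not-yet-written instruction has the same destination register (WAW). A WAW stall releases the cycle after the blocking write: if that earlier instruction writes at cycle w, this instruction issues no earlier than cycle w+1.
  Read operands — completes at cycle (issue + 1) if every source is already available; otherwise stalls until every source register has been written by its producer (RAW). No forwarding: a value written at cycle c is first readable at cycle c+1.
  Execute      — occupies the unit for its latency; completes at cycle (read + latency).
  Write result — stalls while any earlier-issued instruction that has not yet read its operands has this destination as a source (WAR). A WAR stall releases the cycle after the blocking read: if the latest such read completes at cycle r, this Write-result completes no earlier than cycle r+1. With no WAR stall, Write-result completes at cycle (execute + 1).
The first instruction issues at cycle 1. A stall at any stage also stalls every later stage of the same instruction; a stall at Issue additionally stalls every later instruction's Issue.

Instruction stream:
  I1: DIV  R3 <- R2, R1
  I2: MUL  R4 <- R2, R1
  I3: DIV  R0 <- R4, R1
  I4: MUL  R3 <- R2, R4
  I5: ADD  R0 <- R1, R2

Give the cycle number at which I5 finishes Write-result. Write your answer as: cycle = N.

cycle 1: I1 dispatched to DIV
cycle 2: I1 operands ready · I2 dispatched to MUL
cycle 3: I2 operands ready
cycle 7: I2 complete
cycle 8: R4←I2
cycle 10: I1 complete
cycle 11: R3←I1
cycle 12: I3 dispatched to DIV
cycle 13: I3 operands ready · I4 dispatched to MUL
cycle 14: I4 operands ready
cycle 18: I4 complete
cycle 19: R3←I4
cycle 21: I3 complete
cycle 22: R0←I3
cycle 23: I5 dispatched to ADD
cycle 24: I5 operands ready
cycle 26: I5 complete
cycle 27: R0←I5

cycle = 27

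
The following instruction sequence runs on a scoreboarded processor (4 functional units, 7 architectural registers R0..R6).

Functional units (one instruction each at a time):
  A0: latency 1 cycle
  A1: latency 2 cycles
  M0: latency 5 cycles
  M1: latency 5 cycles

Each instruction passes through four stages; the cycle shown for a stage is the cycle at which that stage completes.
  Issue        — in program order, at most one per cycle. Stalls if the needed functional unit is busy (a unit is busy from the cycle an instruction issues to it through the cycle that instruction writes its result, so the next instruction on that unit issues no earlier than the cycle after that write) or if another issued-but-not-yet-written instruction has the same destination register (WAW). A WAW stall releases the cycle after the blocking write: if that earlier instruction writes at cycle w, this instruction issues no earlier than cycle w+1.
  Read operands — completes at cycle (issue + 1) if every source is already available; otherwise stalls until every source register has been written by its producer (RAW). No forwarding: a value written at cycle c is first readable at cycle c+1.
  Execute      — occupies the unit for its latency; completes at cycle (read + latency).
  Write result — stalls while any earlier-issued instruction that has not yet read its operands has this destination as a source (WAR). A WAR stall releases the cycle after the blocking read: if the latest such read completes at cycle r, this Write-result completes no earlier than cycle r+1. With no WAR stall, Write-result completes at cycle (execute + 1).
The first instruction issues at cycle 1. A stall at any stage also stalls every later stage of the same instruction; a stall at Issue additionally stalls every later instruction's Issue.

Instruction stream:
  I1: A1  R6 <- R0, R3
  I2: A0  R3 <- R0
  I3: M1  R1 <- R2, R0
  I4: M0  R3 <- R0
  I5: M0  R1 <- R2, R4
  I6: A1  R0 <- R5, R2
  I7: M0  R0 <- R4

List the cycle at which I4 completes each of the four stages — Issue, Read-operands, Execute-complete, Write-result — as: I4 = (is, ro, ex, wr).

I1  is:1  ro:2  ex:4  wr:5
I2  is:2  ro:3  ex:4  wr:5
I3  is:3  ro:4  ex:9  wr:10
I4  is:6  ro:7  ex:12  wr:13  — WAW R3: wait I2 write@5
I5  is:14  ro:15  ex:20  wr:21  — struct: M0 busy until I4 writes@13
I6  is:15  ro:16  ex:18  wr:19
I7  is:22  ro:23  ex:28  wr:29  — struct: M0 busy until I5 writes@21

I4 = (6, 7, 12, 13)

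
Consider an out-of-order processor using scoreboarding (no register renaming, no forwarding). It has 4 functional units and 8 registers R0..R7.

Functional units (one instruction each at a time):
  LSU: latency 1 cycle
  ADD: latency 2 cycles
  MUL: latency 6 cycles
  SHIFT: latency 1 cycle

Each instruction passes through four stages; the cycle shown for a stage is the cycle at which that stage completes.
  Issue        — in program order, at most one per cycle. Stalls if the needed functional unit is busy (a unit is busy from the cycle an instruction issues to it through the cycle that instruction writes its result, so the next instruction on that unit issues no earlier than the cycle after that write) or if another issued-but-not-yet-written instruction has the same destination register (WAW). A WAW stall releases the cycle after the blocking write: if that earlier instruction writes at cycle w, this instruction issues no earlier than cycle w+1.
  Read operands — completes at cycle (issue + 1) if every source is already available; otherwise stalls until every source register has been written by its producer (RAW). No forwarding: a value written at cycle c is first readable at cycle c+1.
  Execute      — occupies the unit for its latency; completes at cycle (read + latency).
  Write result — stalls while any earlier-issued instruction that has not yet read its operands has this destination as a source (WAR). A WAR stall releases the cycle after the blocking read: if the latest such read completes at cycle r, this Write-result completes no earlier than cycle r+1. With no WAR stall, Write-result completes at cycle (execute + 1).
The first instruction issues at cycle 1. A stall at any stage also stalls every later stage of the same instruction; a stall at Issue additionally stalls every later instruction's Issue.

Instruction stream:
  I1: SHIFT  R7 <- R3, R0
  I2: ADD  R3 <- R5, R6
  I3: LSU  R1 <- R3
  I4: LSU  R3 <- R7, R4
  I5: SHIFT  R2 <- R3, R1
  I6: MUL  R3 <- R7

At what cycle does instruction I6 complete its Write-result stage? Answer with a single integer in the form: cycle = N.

t=1  issue I1 (SHIFT)
t=2  I1 read-ops; issue I2 (ADD)
t=3  I1 finished on SHIFT; I2 read-ops; issue I3 (LSU)
t=4  I1→R7
t=5  I2 finished on ADD
t=6  I2→R3
t=7  I3 read-ops
t=8  I3 finished on LSU
t=9  I3→R1
t=10  issue I4 (LSU)
t=11  I4 read-ops; issue I5 (SHIFT)
t=12  I4 finished on LSU
t=13  I4→R3
t=14  I5 read-ops; issue I6 (MUL)
t=15  I5 finished on SHIFT; I6 read-ops
t=16  I5→R2
t=21  I6 finished on MUL
t=22  I6→R3

cycle = 22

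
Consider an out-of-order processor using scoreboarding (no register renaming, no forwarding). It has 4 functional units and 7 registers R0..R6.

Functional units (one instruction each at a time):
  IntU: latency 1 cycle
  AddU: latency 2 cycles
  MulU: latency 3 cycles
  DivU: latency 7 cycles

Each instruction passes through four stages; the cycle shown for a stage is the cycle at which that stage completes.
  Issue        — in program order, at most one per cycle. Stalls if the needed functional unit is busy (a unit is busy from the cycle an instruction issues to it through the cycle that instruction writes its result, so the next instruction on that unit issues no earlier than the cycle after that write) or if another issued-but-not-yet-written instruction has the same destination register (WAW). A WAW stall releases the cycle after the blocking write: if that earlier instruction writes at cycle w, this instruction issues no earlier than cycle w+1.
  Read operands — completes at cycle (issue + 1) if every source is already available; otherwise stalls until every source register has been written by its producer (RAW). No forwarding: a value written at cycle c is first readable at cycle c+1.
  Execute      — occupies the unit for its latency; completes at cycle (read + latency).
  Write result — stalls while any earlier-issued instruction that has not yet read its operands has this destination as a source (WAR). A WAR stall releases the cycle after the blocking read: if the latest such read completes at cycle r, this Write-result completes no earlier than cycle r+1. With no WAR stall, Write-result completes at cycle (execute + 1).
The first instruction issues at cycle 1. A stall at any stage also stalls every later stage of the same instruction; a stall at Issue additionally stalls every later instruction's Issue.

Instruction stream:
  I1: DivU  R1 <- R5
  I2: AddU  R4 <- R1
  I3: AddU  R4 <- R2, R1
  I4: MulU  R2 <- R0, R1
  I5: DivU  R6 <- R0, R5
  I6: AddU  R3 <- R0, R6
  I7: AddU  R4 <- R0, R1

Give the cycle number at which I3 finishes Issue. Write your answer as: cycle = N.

I1 -> (1, 2, 9, 10)
I2 -> (2, 11, 13, 14)  // RAW R1: wait I1 write@10
I3 -> (15, 16, 18, 19)  // struct: AddU busy until I2 writes@14
I4 -> (16, 17, 20, 21)
I5 -> (17, 18, 25, 26)
I6 -> (20, 27, 29, 30)  // struct: AddU busy until I3 writes@19, RAW R6: wait I5 write@26
I7 -> (31, 32, 34, 35)  // struct: AddU busy until I6 writes@30

cycle = 15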